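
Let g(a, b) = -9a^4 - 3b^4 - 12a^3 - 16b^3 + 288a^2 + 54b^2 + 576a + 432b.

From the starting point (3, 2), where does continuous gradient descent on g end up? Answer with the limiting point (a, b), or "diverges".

g is separable, so gradient descent decouples: a follows -∂g/∂a, b follows -∂g/∂b.
∂g/∂a = -36(a - 4)(a + 1)(a + 4); at a=3 this is 1008, so a decreases.
∂g/∂b = -12(b - 3)(b + 3)(b + 4); at b=2 this is 360, so b decreases.
a converges to its nearest critical value -1 (a local min of the a-part); b converges to -3. The iterate converges to (-1, -3).

(-1, -3)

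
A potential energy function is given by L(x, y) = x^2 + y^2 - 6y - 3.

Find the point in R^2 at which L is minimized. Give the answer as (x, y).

L(x,y) separates as P(x) + Q(y) − 3, so its minimum is min P + min Q − 3.
P'(x) = 2x vanishes at x ∈ {0}; Q'(y) = 2y - 6 vanishes at y ∈ {3}.
Local minima of P (where P''>0): P(0)=0. Local minima of Q: Q(3)=-9.
So the global minimum of L is P(0) + Q(3) − 3 = 0 − 9 − 3 = -12, attained at (0, 3).

(0, 3)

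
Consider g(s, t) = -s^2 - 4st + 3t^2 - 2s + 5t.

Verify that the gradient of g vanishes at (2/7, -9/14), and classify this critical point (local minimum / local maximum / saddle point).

∇g = (-2s - 4t - 2, -4s + 6t + 5); substituting (2/7, -9/14) gives ∇g = (0, 0), so (2/7, -9/14) is indeed a critical point.
The Hessian of g is constant: H = [[-2, -4], [-4, 6]].
det(H) = (-2)·6 − (-4)² = -28.
Since det(H) < 0, H is indefinite and the critical point is a saddle point.

saddle point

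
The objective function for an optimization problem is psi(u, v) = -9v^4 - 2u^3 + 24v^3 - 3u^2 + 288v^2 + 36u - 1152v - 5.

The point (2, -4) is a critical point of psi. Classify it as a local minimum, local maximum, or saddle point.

The mixed partial ∂²psi/∂u∂v is 0, so the Hessian at any point is diag(psi_uu, psi_vv) = diag(-6(2u + 1), 36(-3v^2 + 4v + 16)).
At (2, -4): H = diag(-30, -1728).
Both eigenvalues are negative, so H is negative definite: a local maximum.

local maximum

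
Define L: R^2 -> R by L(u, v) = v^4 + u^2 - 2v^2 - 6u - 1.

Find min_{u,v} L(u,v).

L(u,v) separates as P(u) + Q(v) − 1, so its minimum is min P + min Q − 1.
P'(u) = 2u - 6 vanishes at u ∈ {3}; Q'(v) = 4v(v - 1)(v + 1) vanishes at v ∈ {-1, 0, 1}.
Local minima of P (where P''>0): P(3)=-9. Local minima of Q: Q(-1)=-1, Q(1)=-1.
So the global minimum of L is P(3) + Q(-1) − 1 = -9 − 1 − 1 = -11, attained at (3, -1).

-11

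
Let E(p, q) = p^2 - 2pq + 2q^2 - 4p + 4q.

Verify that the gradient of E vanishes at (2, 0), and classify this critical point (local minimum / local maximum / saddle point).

∇E = (2p - 2q - 4, -2p + 4q + 4); substituting (2, 0) gives ∇E = (0, 0), so (2, 0) is indeed a critical point.
The Hessian of E is constant: H = [[2, -2], [-2, 4]].
det(H) = 2·4 − (-2)² = 4.
det(H) > 0 and tr(H) = 6 > 0, so H is positive definite and the point is a local minimum.

local minimum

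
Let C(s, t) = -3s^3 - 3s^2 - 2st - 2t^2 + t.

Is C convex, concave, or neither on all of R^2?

The term -3s^3 is cubic, so the Hessian is not constant.
∂²C/∂s² = -18s - 6, which takes both signs as s varies (negative for sufficiently large s). A diagonal entry of the Hessian changing sign means the Hessian is neither positive- nor negative-semidefinite on all of R^2.

neither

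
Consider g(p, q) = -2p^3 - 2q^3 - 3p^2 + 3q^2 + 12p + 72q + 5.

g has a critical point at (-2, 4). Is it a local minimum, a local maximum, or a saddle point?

The mixed partial ∂²g/∂p∂q is 0, so the Hessian at any point is diag(g_pp, g_qq) = diag(-6(2p + 1), 6(-2q + 1)).
At (-2, 4): H = diag(18, -42).
The eigenvalues have opposite signs, so H is indefinite: a saddle point.

saddle point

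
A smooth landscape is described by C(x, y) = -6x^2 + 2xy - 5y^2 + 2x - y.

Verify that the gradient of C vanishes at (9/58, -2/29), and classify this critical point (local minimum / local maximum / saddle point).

local maximum

∇C = (-12x + 2y + 2, 2x - 10y - 1); substituting (9/58, -2/29) gives ∇C = (0, 0), so (9/58, -2/29) is indeed a critical point.
The Hessian of C is constant: H = [[-12, 2], [2, -10]].
det(H) = (-12)·(-10) − 2² = 116.
det(H) > 0 and tr(H) = -22 < 0, so H is negative definite and the point is a local maximum.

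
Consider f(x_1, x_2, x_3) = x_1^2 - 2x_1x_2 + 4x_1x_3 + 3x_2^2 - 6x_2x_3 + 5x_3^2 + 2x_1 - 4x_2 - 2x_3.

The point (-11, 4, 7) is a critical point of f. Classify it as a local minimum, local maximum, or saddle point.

local minimum

The Hessian is constant: H = [[2, -2, 4], [-2, 6, -6], [4, -6, 10]].
Leading principal minors: Δ₁ = 2, Δ₂ = 8, Δ₃ = 8.
All leading minors are positive, so H is positive definite: a local minimum.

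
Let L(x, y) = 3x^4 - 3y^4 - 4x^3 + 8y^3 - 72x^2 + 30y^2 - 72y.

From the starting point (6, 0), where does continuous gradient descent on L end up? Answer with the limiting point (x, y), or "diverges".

L is separable, so gradient descent decouples: x follows -∂L/∂x, y follows -∂L/∂y.
∂L/∂x = 12x(x - 4)(x + 3); at x=6 this is 1296, so x decreases.
∂L/∂y = -12(y - 3)(y - 1)(y + 2); at y=0 this is -72, so y increases.
x converges to its nearest critical value 4 (a local min of the x-part); y converges to 1. The iterate converges to (4, 1).

(4, 1)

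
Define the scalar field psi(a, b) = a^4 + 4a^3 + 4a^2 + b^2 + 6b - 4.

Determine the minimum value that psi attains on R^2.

psi(a,b) separates as P(a) + Q(b) − 4, so its minimum is min P + min Q − 4.
P'(a) = 4a(a + 1)(a + 2) vanishes at a ∈ {-2, -1, 0}; Q'(b) = 2b + 6 vanishes at b ∈ {-3}.
Local minima of P (where P''>0): P(-2)=0, P(0)=0. Local minima of Q: Q(-3)=-9.
So the global minimum of psi is P(-2) + Q(-3) − 4 = 0 − 9 − 4 = -13, attained at (-2, -3).

-13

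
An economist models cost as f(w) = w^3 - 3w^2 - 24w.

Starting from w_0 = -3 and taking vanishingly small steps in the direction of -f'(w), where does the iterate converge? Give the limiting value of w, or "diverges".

diverges

f'(w) = 3(w - 4)(w + 2), so f'(-3) = 21.
Gradient descent moves in the -f' direction, i.e. w is decreasing.
There is no critical point below w=-3, and f' keeps the same sign, so the iterate runs off to −∞.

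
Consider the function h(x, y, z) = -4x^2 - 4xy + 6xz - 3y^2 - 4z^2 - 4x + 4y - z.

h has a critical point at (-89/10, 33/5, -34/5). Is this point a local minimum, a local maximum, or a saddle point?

The Hessian is constant: H = [[-8, -4, 6], [-4, -6, 0], [6, 0, -8]].
Leading principal minors: Δ₁ = -8, Δ₂ = 32, Δ₃ = -40.
The minors alternate sign starting negative (−, +, −), so H is negative definite: a local maximum.

local maximum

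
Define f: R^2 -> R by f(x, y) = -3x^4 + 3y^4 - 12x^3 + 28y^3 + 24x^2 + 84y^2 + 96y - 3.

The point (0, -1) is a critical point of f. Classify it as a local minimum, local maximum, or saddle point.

The mixed partial ∂²f/∂x∂y is 0, so the Hessian at any point is diag(f_xx, f_yy) = diag(12(-3x^2 - 6x + 4), 12(3y^2 + 14y + 14)).
At (0, -1): H = diag(48, 36).
Both eigenvalues are positive, so H is positive definite: a local minimum.

local minimum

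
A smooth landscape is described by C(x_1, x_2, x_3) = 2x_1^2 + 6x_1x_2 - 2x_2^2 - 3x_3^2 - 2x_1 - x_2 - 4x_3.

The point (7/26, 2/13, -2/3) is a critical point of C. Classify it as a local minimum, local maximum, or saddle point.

The Hessian is constant: H = [[4, 6, 0], [6, -4, 0], [0, 0, -6]].
Leading principal minors: Δ₁ = 4, Δ₂ = -52, Δ₃ = 312.
The minors fit neither the all-positive nor the alternating-sign pattern, so H is indefinite: a saddle point.

saddle point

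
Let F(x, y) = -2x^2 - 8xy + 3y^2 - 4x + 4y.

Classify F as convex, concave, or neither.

F is quadratic, so its Hessian is the constant matrix H = [[-4, -8], [-8, 6]].
det(H) = -88, tr(H) = 2.
det(H) < 0, so H is indefinite: neither convex nor concave.

neither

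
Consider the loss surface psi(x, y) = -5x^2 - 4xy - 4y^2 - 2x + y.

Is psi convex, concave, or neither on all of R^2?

concave

psi is quadratic, so its Hessian is the constant matrix H = [[-10, -4], [-4, -8]].
det(H) = 64, tr(H) = -18.
det(H) > 0 and tr(H) < 0, so H is negative definite everywhere: concave.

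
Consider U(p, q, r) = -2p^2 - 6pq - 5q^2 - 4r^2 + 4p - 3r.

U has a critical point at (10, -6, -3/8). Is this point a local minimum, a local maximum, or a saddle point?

The Hessian is constant: H = [[-4, -6, 0], [-6, -10, 0], [0, 0, -8]].
Leading principal minors: Δ₁ = -4, Δ₂ = 4, Δ₃ = -32.
The minors alternate sign starting negative (−, +, −), so H is negative definite: a local maximum.

local maximum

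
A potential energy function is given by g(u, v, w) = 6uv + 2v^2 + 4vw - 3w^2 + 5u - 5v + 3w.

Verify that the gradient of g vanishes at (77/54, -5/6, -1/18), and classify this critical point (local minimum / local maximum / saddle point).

saddle point

∇g = (6v + 5, 6u + 4v + 4w - 5, 4v - 6w + 3); substituting (77/54, -5/6, -1/18) gives ∇g = (0, 0, 0), so (77/54, -5/6, -1/18) is indeed a critical point.
The Hessian is constant: H = [[0, 6, 0], [6, 4, 4], [0, 4, -6]].
Leading principal minors: Δ₁ = 0, Δ₂ = -36, Δ₃ = 216.
The minors fit neither the all-positive nor the alternating-sign pattern, so H is indefinite: a saddle point.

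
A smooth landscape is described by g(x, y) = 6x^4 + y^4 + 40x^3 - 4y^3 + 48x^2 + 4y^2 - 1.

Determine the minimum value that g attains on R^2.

-257

g(x,y) separates as P(x) + Q(y) − 1, so its minimum is min P + min Q − 1.
P'(x) = 24x(x + 1)(x + 4) vanishes at x ∈ {-4, -1, 0}; Q'(y) = 4y(y - 2)(y - 1) vanishes at y ∈ {0, 1, 2}.
Local minima of P (where P''>0): P(-4)=-256, P(0)=0. Local minima of Q: Q(0)=0, Q(2)=0.
So the global minimum of g is P(-4) + Q(0) − 1 = -256 + 0 − 1 = -257, attained at (-4, 0).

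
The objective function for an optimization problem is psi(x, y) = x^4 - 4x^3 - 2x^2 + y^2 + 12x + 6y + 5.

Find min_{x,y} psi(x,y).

psi(x,y) separates as P(x) + Q(y) + 5, so its minimum is min P + min Q + 5.
P'(x) = 4(x - 3)(x - 1)(x + 1) vanishes at x ∈ {-1, 1, 3}; Q'(y) = 2y + 6 vanishes at y ∈ {-3}.
Local minima of P (where P''>0): P(-1)=-9, P(3)=-9. Local minima of Q: Q(-3)=-9.
So the global minimum of psi is P(-1) + Q(-3) + 5 = -9 − 9 + 5 = -13, attained at (-1, -3).

-13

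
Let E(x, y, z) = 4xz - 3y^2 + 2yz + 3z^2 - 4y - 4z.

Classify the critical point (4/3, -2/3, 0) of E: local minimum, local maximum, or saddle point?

saddle point

The Hessian is constant: H = [[0, 0, 4], [0, -6, 2], [4, 2, 6]].
Leading principal minors: Δ₁ = 0, Δ₂ = 0, Δ₃ = 96.
The minors fit neither the all-positive nor the alternating-sign pattern, so H is indefinite: a saddle point.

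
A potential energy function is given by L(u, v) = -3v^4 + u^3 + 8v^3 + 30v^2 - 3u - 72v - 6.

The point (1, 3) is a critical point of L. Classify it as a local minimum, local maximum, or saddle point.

saddle point

The mixed partial ∂²L/∂u∂v is 0, so the Hessian at any point is diag(L_uu, L_vv) = diag(6u, 12(-3v^2 + 4v + 5)).
At (1, 3): H = diag(6, -120).
The eigenvalues have opposite signs, so H is indefinite: a saddle point.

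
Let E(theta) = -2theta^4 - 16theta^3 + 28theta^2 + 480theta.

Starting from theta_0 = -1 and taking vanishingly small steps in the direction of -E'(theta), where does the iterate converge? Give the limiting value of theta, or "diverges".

E'(theta) = -8(theta - 3)(theta + 4)(theta + 5), so E'(-1) = 384.
Gradient descent moves in the -E' direction, i.e. theta is decreasing.
The nearest critical point in that direction is theta = -4, where E'' = 56 > 0 (a local minimum). The iterate converges there.

-4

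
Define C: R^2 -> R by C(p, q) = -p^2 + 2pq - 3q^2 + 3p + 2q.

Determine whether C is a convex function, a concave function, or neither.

C is quadratic, so its Hessian is the constant matrix H = [[-2, 2], [2, -6]].
det(H) = 8, tr(H) = -8.
det(H) > 0 and tr(H) < 0, so H is negative definite everywhere: concave.

concave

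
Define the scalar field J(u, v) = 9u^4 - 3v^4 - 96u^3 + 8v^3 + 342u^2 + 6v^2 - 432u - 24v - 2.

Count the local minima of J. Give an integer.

J separates as a function of u plus a function of v, so ∇J=0 decouples.
∂J/∂u = 36(u - 4)(u - 3)(u - 1) = 0 at u ∈ {1, 3, 4}; ∂J/∂v = -12(v - 2)(v - 1)(v + 1) = 0 at v ∈ {-1, 1, 2}.
The Hessian is diagonal: diag(J_uu, J_vv). Second derivatives: J_uu(1)=216, J_uu(3)=-72, J_uu(4)=108; J_vv(-1)=-72, J_vv(1)=24, J_vv(2)=-36.
Local minima occur where both diagonal entries positive: (1, 1), (4, 1). Count: 2.

2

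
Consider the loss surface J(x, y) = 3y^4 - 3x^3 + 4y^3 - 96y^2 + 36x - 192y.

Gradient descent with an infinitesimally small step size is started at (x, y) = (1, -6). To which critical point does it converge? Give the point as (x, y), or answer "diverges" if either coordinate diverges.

J is separable, so gradient descent decouples: x follows -∂J/∂x, y follows -∂J/∂y.
∂J/∂x = -9(x - 2)(x + 2); at x=1 this is 27, so x decreases.
∂J/∂y = 12(y - 4)(y + 1)(y + 4); at y=-6 this is -1200, so y increases.
x converges to its nearest critical value -2 (a local min of the x-part); y converges to -4. The iterate converges to (-2, -4).

(-2, -4)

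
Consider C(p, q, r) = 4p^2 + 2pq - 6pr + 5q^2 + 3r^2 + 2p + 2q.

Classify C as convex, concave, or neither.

C is quadratic, so its Hessian is the constant matrix H = [[8, 2, -6], [2, 10, 0], [-6, 0, 6]].
Leading principal minors: 8, 76, 96.
All positive ⇒ H ≻ 0 ⇒ convex.

convex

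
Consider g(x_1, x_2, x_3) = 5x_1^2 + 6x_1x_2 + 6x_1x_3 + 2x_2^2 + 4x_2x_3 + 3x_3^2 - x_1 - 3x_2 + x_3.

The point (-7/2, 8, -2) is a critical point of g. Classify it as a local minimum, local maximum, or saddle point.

local minimum

The Hessian is constant: H = [[10, 6, 6], [6, 4, 4], [6, 4, 6]].
Leading principal minors: Δ₁ = 10, Δ₂ = 4, Δ₃ = 8.
All leading minors are positive, so H is positive definite: a local minimum.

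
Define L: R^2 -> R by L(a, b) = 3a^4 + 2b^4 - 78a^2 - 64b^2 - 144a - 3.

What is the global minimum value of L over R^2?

-1571

L(a,b) separates as P(a) + Q(b) − 3, so its minimum is min P + min Q − 3.
P'(a) = 12(a - 4)(a + 1)(a + 3) vanishes at a ∈ {-3, -1, 4}; Q'(b) = 8b(b - 4)(b + 4) vanishes at b ∈ {-4, 0, 4}.
Local minima of P (where P''>0): P(-3)=-27, P(4)=-1056. Local minima of Q: Q(-4)=-512, Q(4)=-512.
So the global minimum of L is P(4) + Q(-4) − 3 = -1056 − 512 − 3 = -1571, attained at (4, -4).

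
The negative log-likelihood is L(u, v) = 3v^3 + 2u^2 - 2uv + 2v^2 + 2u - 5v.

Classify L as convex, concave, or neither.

The term 3v^3 is cubic, so the Hessian is not constant.
∂²L/∂v² = 18v + 4, which takes both signs as v varies (negative for sufficiently negative v). A diagonal entry of the Hessian changing sign means the Hessian is neither positive- nor negative-semidefinite on all of R^2.

neither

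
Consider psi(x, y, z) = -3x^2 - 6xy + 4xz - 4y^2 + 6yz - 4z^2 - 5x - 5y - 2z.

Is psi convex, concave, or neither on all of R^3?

psi is quadratic, so its Hessian is the constant matrix H = [[-6, -6, 4], [-6, -8, 6], [4, 6, -8]].
Leading principal minors: -6, 12, -40.
Signs alternate −, +, − ⇒ H ≺ 0 ⇒ concave.

concave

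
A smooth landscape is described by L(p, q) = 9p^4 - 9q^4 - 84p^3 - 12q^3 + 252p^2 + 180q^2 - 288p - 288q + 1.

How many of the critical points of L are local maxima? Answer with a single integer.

2

L separates as a function of p plus a function of q, so ∇L=0 decouples.
∂L/∂p = 36(p - 4)(p - 2)(p - 1) = 0 at p ∈ {1, 2, 4}; ∂L/∂q = -36(q - 2)(q - 1)(q + 4) = 0 at q ∈ {-4, 1, 2}.
The Hessian is diagonal: diag(L_pp, L_qq). Second derivatives: L_pp(1)=108, L_pp(2)=-72, L_pp(4)=216; L_qq(-4)=-1080, L_qq(1)=180, L_qq(2)=-216.
Local maxima occur where both diagonal entries negative: (2, -4), (2, 2). Count: 2.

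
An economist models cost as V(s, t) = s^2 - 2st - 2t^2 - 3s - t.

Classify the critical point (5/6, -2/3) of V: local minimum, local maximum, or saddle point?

saddle point

The Hessian of V is constant: H = [[2, -2], [-2, -4]].
det(H) = 2·(-4) − (-2)² = -12.
Since det(H) < 0, H is indefinite and the critical point is a saddle point.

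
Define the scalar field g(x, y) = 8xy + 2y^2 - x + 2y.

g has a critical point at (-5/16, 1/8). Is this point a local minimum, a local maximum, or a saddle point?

The Hessian of g is constant: H = [[0, 8], [8, 4]].
det(H) = 0·4 − 8² = -64.
Since det(H) < 0, H is indefinite and the critical point is a saddle point.

saddle point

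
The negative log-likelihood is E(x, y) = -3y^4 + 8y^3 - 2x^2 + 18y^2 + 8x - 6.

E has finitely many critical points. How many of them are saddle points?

1

E separates as a function of x plus a function of y, so ∇E=0 decouples.
∂E/∂x = -4(x - 2) = 0 at x ∈ {2}; ∂E/∂y = -12y(y - 3)(y + 1) = 0 at y ∈ {-1, 0, 3}.
The Hessian is diagonal: diag(E_xx, E_yy). Second derivatives: E_xx(2)=-4; E_yy(-1)=-48, E_yy(0)=36, E_yy(3)=-144.
Saddle points occur where the two diagonal entries have opposite signs: (2, 0). Count: 1.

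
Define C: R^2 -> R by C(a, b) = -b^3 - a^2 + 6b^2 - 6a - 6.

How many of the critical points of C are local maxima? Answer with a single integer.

C separates as a function of a plus a function of b, so ∇C=0 decouples.
∂C/∂a = -2(a + 3) = 0 at a ∈ {-3}; ∂C/∂b = -3b(b - 4) = 0 at b ∈ {0, 4}.
The Hessian is diagonal: diag(C_aa, C_bb). Second derivatives: C_aa(-3)=-2; C_bb(0)=12, C_bb(4)=-12.
Local maxima occur where both diagonal entries negative: (-3, 4). Count: 1.

1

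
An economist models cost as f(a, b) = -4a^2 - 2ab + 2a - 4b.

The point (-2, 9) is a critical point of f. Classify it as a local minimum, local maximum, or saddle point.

The Hessian of f is constant: H = [[-8, -2], [-2, 0]].
det(H) = (-8)·0 − (-2)² = -4.
Since det(H) < 0, H is indefinite and the critical point is a saddle point.

saddle point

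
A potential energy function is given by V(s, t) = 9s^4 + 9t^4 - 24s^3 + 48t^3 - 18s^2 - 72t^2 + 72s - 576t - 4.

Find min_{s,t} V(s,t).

-973

V(s,t) separates as P(s) + Q(t) − 4, so its minimum is min P + min Q − 4.
P'(s) = 36(s - 2)(s - 1)(s + 1) vanishes at s ∈ {-1, 1, 2}; Q'(t) = 36(t - 2)(t + 2)(t + 4) vanishes at t ∈ {-4, -2, 2}.
Local minima of P (where P''>0): P(-1)=-57, P(2)=24. Local minima of Q: Q(-4)=384, Q(2)=-912.
So the global minimum of V is P(-1) + Q(2) − 4 = -57 − 912 − 4 = -973, attained at (-1, 2).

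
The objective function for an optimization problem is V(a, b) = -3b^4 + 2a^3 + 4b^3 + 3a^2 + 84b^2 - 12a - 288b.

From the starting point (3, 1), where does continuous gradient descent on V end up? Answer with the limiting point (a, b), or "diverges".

V is separable, so gradient descent decouples: a follows -∂V/∂a, b follows -∂V/∂b.
∂V/∂a = 6(a - 1)(a + 2); at a=3 this is 60, so a decreases.
∂V/∂b = -12(b - 3)(b - 2)(b + 4); at b=1 this is -120, so b increases.
a converges to its nearest critical value 1 (a local min of the a-part); b converges to 2. The iterate converges to (1, 2).

(1, 2)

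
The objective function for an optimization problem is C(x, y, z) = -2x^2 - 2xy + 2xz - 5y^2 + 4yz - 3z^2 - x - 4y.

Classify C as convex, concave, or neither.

C is quadratic, so its Hessian is the constant matrix H = [[-4, -2, 2], [-2, -10, 4], [2, 4, -6]].
Leading principal minors: -4, 36, -144.
Signs alternate −, +, − ⇒ H ≺ 0 ⇒ concave.

concave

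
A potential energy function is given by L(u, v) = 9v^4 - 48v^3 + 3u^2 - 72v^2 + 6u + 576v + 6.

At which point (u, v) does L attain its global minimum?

L(u,v) separates as P(u) + Q(v) + 6, so its minimum is min P + min Q + 6.
P'(u) = 6u + 6 vanishes at u ∈ {-1}; Q'(v) = 36(v - 4)(v - 2)(v + 2) vanishes at v ∈ {-2, 2, 4}.
Local minima of P (where P''>0): P(-1)=-3. Local minima of Q: Q(-2)=-912, Q(4)=384.
So the global minimum of L is P(-1) + Q(-2) + 6 = -3 − 912 + 6 = -909, attained at (-1, -2).

(-1, -2)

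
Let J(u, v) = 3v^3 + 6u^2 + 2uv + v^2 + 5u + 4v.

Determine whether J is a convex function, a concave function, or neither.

neither

The term 3v^3 is cubic, so the Hessian is not constant.
∂²J/∂v² = 18v + 2, which takes both signs as v varies (negative for sufficiently negative v). A diagonal entry of the Hessian changing sign means the Hessian is neither positive- nor negative-semidefinite on all of R^2.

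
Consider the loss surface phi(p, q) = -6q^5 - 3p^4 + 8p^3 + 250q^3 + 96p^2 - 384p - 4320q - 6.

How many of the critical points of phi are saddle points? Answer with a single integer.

phi separates as a function of p plus a function of q, so ∇phi=0 decouples.
∂phi/∂p = -12(p - 4)(p - 2)(p + 4) = 0 at p ∈ {-4, 2, 4}; ∂phi/∂q = -30(q - 4)(q - 3)(q + 3)(q + 4) = 0 at q ∈ {-4, -3, 3, 4}.
The Hessian is diagonal: diag(phi_pp, phi_qq). Second derivatives: phi_pp(-4)=-576, phi_pp(2)=144, phi_pp(4)=-192; phi_qq(-4)=1680, phi_qq(-3)=-1260, phi_qq(3)=1260, phi_qq(4)=-1680.
Saddle points occur where the two diagonal entries have opposite signs: (-4, -4), (-4, 3), (2, -3), (2, 4), (4, -4), (4, 3). Count: 6.

6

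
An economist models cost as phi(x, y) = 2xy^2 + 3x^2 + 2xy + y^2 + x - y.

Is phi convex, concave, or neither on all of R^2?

The term 2xy^2 is cubic, so the Hessian is not constant.
∂²phi/∂y² = 4x + 2, which takes both signs as x varies (negative for sufficiently negative x). A diagonal entry of the Hessian changing sign means the Hessian is neither positive- nor negative-semidefinite on all of R^2.

neither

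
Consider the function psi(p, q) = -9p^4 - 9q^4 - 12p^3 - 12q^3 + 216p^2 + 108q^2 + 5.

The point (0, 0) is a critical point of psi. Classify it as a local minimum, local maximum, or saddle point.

local minimum

The mixed partial ∂²psi/∂p∂q is 0, so the Hessian at any point is diag(psi_pp, psi_qq) = diag(36(-3p^2 - 2p + 12), 36(-3q^2 - 2q + 6)).
At (0, 0): H = diag(432, 216).
Both eigenvalues are positive, so H is positive definite: a local minimum.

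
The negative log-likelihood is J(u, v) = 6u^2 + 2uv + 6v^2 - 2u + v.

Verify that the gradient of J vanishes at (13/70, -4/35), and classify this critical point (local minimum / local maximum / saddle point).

local minimum

∇J = (12u + 2v - 2, 2u + 12v + 1); substituting (13/70, -4/35) gives ∇J = (0, 0), so (13/70, -4/35) is indeed a critical point.
The Hessian of J is constant: H = [[12, 2], [2, 12]].
det(H) = 12·12 − 2² = 140.
det(H) > 0 and tr(H) = 24 > 0, so H is positive definite and the point is a local minimum.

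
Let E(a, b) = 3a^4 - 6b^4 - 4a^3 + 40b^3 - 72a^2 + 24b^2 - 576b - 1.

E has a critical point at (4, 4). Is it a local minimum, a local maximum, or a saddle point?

saddle point

The mixed partial ∂²E/∂a∂b is 0, so the Hessian at any point is diag(E_aa, E_bb) = diag(12(3a^2 - 2a - 12), 24(-3b^2 + 10b + 2)).
At (4, 4): H = diag(336, -144).
The eigenvalues have opposite signs, so H is indefinite: a saddle point.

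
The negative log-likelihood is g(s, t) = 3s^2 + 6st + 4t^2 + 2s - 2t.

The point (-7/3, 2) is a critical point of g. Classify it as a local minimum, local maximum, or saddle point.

The Hessian of g is constant: H = [[6, 6], [6, 8]].
det(H) = 6·8 − 6² = 12.
det(H) > 0 and tr(H) = 14 > 0, so H is positive definite and the point is a local minimum.

local minimum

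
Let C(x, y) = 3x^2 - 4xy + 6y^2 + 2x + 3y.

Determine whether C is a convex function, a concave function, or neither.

convex

C is quadratic, so its Hessian is the constant matrix H = [[6, -4], [-4, 12]].
det(H) = 56, tr(H) = 18.
det(H) > 0 and tr(H) > 0, so H is positive definite everywhere: convex.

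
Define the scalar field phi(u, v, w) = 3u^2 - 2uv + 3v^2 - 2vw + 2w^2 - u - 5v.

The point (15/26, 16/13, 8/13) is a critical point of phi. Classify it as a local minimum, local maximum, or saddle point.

The Hessian is constant: H = [[6, -2, 0], [-2, 6, -2], [0, -2, 4]].
Leading principal minors: Δ₁ = 6, Δ₂ = 32, Δ₃ = 104.
All leading minors are positive, so H is positive definite: a local minimum.

local minimum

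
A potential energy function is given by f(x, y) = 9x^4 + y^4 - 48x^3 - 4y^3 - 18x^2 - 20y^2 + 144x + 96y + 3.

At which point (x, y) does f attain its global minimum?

(4, -3)

f(x,y) separates as P(x) + Q(y) + 3, so its minimum is min P + min Q + 3.
P'(x) = 36(x - 4)(x - 1)(x + 1) vanishes at x ∈ {-1, 1, 4}; Q'(y) = 4(y - 4)(y - 2)(y + 3) vanishes at y ∈ {-3, 2, 4}.
Local minima of P (where P''>0): P(-1)=-105, P(4)=-480. Local minima of Q: Q(-3)=-279, Q(4)=64.
So the global minimum of f is P(4) + Q(-3) + 3 = -480 − 279 + 3 = -756, attained at (4, -3).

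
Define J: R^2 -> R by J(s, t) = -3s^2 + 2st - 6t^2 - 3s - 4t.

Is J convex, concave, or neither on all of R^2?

J is quadratic, so its Hessian is the constant matrix H = [[-6, 2], [2, -12]].
det(H) = 68, tr(H) = -18.
det(H) > 0 and tr(H) < 0, so H is negative definite everywhere: concave.

concave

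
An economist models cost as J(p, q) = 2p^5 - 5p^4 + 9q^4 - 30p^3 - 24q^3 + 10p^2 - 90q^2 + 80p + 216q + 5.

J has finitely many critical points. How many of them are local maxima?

2

J separates as a function of p plus a function of q, so ∇J=0 decouples.
∂J/∂p = 10(p - 4)(p - 1)(p + 1)(p + 2) = 0 at p ∈ {-2, -1, 1, 4}; ∂J/∂q = 36(q - 3)(q - 1)(q + 2) = 0 at q ∈ {-2, 1, 3}.
The Hessian is diagonal: diag(J_pp, J_qq). Second derivatives: J_pp(-2)=-180, J_pp(-1)=100, J_pp(1)=-180, J_pp(4)=900; J_qq(-2)=540, J_qq(1)=-216, J_qq(3)=360.
Local maxima occur where both diagonal entries negative: (-2, 1), (1, 1). Count: 2.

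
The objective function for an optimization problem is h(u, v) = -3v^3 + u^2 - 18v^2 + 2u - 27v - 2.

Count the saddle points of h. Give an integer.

h separates as a function of u plus a function of v, so ∇h=0 decouples.
∂h/∂u = 2(u + 1) = 0 at u ∈ {-1}; ∂h/∂v = -9(v + 1)(v + 3) = 0 at v ∈ {-3, -1}.
The Hessian is diagonal: diag(h_uu, h_vv). Second derivatives: h_uu(-1)=2; h_vv(-3)=18, h_vv(-1)=-18.
Saddle points occur where the two diagonal entries have opposite signs: (-1, -1). Count: 1.

1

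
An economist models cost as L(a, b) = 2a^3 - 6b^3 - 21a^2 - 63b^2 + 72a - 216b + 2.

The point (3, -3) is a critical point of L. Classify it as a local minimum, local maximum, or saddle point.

local maximum

The mixed partial ∂²L/∂a∂b is 0, so the Hessian at any point is diag(L_aa, L_bb) = diag(6(2a - 7), -18(2b + 7)).
At (3, -3): H = diag(-6, -18).
Both eigenvalues are negative, so H is negative definite: a local maximum.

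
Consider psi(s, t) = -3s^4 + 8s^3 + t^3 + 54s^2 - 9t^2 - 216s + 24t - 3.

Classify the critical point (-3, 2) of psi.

The mixed partial ∂²psi/∂s∂t is 0, so the Hessian at any point is diag(psi_ss, psi_tt) = diag(12(-3s^2 + 4s + 9), 6(t - 3)).
At (-3, 2): H = diag(-360, -6).
Both eigenvalues are negative, so H is negative definite: a local maximum.

local maximum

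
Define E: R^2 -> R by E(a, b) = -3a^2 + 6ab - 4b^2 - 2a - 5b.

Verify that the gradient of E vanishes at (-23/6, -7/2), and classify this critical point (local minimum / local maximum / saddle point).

local maximum

∇E = (-6a + 6b - 2, 6a - 8b - 5); substituting (-23/6, -7/2) gives ∇E = (0, 0), so (-23/6, -7/2) is indeed a critical point.
The Hessian of E is constant: H = [[-6, 6], [6, -8]].
det(H) = (-6)·(-8) − 6² = 12.
det(H) > 0 and tr(H) = -14 < 0, so H is negative definite and the point is a local maximum.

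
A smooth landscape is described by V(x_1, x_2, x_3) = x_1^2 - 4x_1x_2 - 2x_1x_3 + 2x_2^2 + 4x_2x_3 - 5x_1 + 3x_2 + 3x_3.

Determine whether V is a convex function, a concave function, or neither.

V is quadratic, so its Hessian is the constant matrix H = [[2, -4, -2], [-4, 4, 4], [-2, 4, 0]].
Leading principal minors: 2, -8, 16.
Neither pattern holds ⇒ H is indefinite ⇒ neither convex nor concave.

neither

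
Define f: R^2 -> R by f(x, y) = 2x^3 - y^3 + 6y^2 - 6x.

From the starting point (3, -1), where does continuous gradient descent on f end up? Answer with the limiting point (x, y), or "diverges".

(1, 0)

f is separable, so gradient descent decouples: x follows -∂f/∂x, y follows -∂f/∂y.
∂f/∂x = 6(x - 1)(x + 1); at x=3 this is 48, so x decreases.
∂f/∂y = -3y(y - 4); at y=-1 this is -15, so y increases.
x converges to its nearest critical value 1 (a local min of the x-part); y converges to 0. The iterate converges to (1, 0).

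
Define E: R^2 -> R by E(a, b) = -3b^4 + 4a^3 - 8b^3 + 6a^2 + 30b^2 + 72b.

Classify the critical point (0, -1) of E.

The mixed partial ∂²E/∂a∂b is 0, so the Hessian at any point is diag(E_aa, E_bb) = diag(12(2a + 1), 12(-3b^2 - 4b + 5)).
At (0, -1): H = diag(12, 72).
Both eigenvalues are positive, so H is positive definite: a local minimum.

local minimum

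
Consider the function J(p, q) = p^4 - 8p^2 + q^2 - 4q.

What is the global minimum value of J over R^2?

-20

J(p,q) separates as A(p) + B(q), so its minimum is min A + min B.
A'(p) = 4p(p - 2)(p + 2) vanishes at p ∈ {-2, 0, 2}; B'(q) = 2q - 4 vanishes at q ∈ {2}.
Local minima of A (where A''>0): A(-2)=-16, A(2)=-16. Local minima of B: B(2)=-4.
So the global minimum of J is A(-2) + B(2) = -16 − 4 = -20, attained at (-2, 2).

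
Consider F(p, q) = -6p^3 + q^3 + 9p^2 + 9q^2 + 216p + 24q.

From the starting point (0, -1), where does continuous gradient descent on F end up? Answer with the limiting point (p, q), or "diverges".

(-3, -2)

F is separable, so gradient descent decouples: p follows -∂F/∂p, q follows -∂F/∂q.
∂F/∂p = -18(p - 4)(p + 3); at p=0 this is 216, so p decreases.
∂F/∂q = 3(q + 2)(q + 4); at q=-1 this is 9, so q decreases.
p converges to its nearest critical value -3 (a local min of the p-part); q converges to -2. The iterate converges to (-3, -2).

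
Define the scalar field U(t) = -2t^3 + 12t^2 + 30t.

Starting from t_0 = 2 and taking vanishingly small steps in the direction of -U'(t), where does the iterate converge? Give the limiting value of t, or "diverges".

U'(t) = -6(t - 5)(t + 1), so U'(2) = 54.
Gradient descent moves in the -U' direction, i.e. t is decreasing.
The nearest critical point in that direction is t = -1, where U'' = 36 > 0 (a local minimum). The iterate converges there.

-1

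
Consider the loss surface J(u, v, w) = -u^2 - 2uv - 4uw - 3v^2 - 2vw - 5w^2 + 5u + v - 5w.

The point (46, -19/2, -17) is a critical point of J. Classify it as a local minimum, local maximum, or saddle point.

The Hessian is constant: H = [[-2, -2, -4], [-2, -6, -2], [-4, -2, -10]].
Leading principal minors: Δ₁ = -2, Δ₂ = 8, Δ₃ = -8.
The minors alternate sign starting negative (−, +, −), so H is negative definite: a local maximum.

local maximum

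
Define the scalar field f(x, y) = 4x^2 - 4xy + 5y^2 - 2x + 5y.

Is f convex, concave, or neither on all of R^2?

f is quadratic, so its Hessian is the constant matrix H = [[8, -4], [-4, 10]].
det(H) = 64, tr(H) = 18.
det(H) > 0 and tr(H) > 0, so H is positive definite everywhere: convex.

convex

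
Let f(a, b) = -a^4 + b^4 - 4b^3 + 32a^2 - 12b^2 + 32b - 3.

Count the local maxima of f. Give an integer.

2

f separates as a function of a plus a function of b, so ∇f=0 decouples.
∂f/∂a = -4a(a - 4)(a + 4) = 0 at a ∈ {-4, 0, 4}; ∂f/∂b = 4(b - 4)(b - 1)(b + 2) = 0 at b ∈ {-2, 1, 4}.
The Hessian is diagonal: diag(f_aa, f_bb). Second derivatives: f_aa(-4)=-128, f_aa(0)=64, f_aa(4)=-128; f_bb(-2)=72, f_bb(1)=-36, f_bb(4)=72.
Local maxima occur where both diagonal entries negative: (-4, 1), (4, 1). Count: 2.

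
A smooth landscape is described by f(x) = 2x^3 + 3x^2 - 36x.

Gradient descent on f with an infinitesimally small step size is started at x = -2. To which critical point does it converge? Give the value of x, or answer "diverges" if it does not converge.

f'(x) = 6(x - 2)(x + 3), so f'(-2) = -24.
Gradient descent moves in the -f' direction, i.e. x is increasing.
The nearest critical point in that direction is x = 2, where f'' = 30 > 0 (a local minimum). The iterate converges there.

2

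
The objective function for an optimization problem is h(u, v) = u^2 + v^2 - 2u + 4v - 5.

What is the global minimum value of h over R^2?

-10

h(u,v) separates as P(u) + Q(v) − 5, so its minimum is min P + min Q − 5.
P'(u) = 2u - 2 vanishes at u ∈ {1}; Q'(v) = 2v + 4 vanishes at v ∈ {-2}.
Local minima of P (where P''>0): P(1)=-1. Local minima of Q: Q(-2)=-4.
So the global minimum of h is P(1) + Q(-2) − 5 = -1 − 4 − 5 = -10, attained at (1, -2).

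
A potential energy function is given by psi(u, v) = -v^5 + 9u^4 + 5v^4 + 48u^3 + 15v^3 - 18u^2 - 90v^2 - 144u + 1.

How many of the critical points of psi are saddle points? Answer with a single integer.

6

psi separates as a function of u plus a function of v, so ∇psi=0 decouples.
∂psi/∂u = 36(u - 1)(u + 1)(u + 4) = 0 at u ∈ {-4, -1, 1}; ∂psi/∂v = -5v(v - 4)(v - 3)(v + 3) = 0 at v ∈ {-3, 0, 3, 4}.
The Hessian is diagonal: diag(psi_uu, psi_vv). Second derivatives: psi_uu(-4)=540, psi_uu(-1)=-216, psi_uu(1)=360; psi_vv(-3)=630, psi_vv(0)=-180, psi_vv(3)=90, psi_vv(4)=-140.
Saddle points occur where the two diagonal entries have opposite signs: (-4, 0), (-4, 4), (-1, -3), (-1, 3), (1, 0), (1, 4). Count: 6.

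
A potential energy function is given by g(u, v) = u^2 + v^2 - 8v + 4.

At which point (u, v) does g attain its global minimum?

(0, 4)

g(u,v) separates as P(u) + Q(v) + 4, so its minimum is min P + min Q + 4.
P'(u) = 2u vanishes at u ∈ {0}; Q'(v) = 2v - 8 vanishes at v ∈ {4}.
Local minima of P (where P''>0): P(0)=0. Local minima of Q: Q(4)=-16.
So the global minimum of g is P(0) + Q(4) + 4 = 0 − 16 + 4 = -12, attained at (0, 4).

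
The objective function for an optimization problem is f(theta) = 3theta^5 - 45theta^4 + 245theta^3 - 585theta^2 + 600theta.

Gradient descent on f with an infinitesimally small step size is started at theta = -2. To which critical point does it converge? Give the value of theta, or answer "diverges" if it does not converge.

diverges

f'(theta) = 15(theta - 5)(theta - 4)(theta - 2)(theta - 1), so f'(-2) = 7560.
Gradient descent moves in the -f' direction, i.e. theta is decreasing.
There is no critical point below theta=-2, and f' keeps the same sign, so the iterate runs off to −∞.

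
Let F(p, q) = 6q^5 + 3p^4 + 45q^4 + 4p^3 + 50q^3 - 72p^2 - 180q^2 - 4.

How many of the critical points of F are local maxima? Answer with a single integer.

F separates as a function of p plus a function of q, so ∇F=0 decouples.
∂F/∂p = 12p(p - 3)(p + 4) = 0 at p ∈ {-4, 0, 3}; ∂F/∂q = 30q(q - 1)(q + 3)(q + 4) = 0 at q ∈ {-4, -3, 0, 1}.
The Hessian is diagonal: diag(F_pp, F_qq). Second derivatives: F_pp(-4)=336, F_pp(0)=-144, F_pp(3)=252; F_qq(-4)=-600, F_qq(-3)=360, F_qq(0)=-360, F_qq(1)=600.
Local maxima occur where both diagonal entries negative: (0, -4), (0, 0). Count: 2.

2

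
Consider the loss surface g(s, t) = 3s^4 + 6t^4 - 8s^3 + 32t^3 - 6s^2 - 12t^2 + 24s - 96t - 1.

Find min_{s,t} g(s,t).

-340

g(s,t) separates as P(s) + Q(t) − 1, so its minimum is min P + min Q − 1.
P'(s) = 12(s - 2)(s - 1)(s + 1) vanishes at s ∈ {-1, 1, 2}; Q'(t) = 24(t - 1)(t + 1)(t + 4) vanishes at t ∈ {-4, -1, 1}.
Local minima of P (where P''>0): P(-1)=-19, P(2)=8. Local minima of Q: Q(-4)=-320, Q(1)=-70.
So the global minimum of g is P(-1) + Q(-4) − 1 = -19 − 320 − 1 = -340, attained at (-1, -4).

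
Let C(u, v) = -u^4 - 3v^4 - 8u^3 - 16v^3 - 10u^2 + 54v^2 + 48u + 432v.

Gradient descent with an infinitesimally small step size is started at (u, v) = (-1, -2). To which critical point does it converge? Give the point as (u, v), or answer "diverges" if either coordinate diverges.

(-3, -3)

C is separable, so gradient descent decouples: u follows -∂C/∂u, v follows -∂C/∂v.
∂C/∂u = -4(u - 1)(u + 3)(u + 4); at u=-1 this is 48, so u decreases.
∂C/∂v = -12(v - 3)(v + 3)(v + 4); at v=-2 this is 120, so v decreases.
u converges to its nearest critical value -3 (a local min of the u-part); v converges to -3. The iterate converges to (-3, -3).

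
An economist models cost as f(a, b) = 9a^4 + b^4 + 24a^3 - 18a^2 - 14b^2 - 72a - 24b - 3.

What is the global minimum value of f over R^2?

f(a,b) separates as P(a) + Q(b) − 3, so its minimum is min P + min Q − 3.
P'(a) = 36(a - 1)(a + 1)(a + 2) vanishes at a ∈ {-2, -1, 1}; Q'(b) = 4(b - 3)(b + 1)(b + 2) vanishes at b ∈ {-2, -1, 3}.
Local minima of P (where P''>0): P(-2)=24, P(1)=-57. Local minima of Q: Q(-2)=8, Q(3)=-117.
So the global minimum of f is P(1) + Q(3) − 3 = -57 − 117 − 3 = -177, attained at (1, 3).

-177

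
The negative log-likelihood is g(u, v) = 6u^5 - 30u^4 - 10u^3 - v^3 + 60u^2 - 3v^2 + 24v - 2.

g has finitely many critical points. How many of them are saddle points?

g separates as a function of u plus a function of v, so ∇g=0 decouples.
∂g/∂u = 30u(u - 4)(u - 1)(u + 1) = 0 at u ∈ {-1, 0, 1, 4}; ∂g/∂v = -3(v - 2)(v + 4) = 0 at v ∈ {-4, 2}.
The Hessian is diagonal: diag(g_uu, g_vv). Second derivatives: g_uu(-1)=-300, g_uu(0)=120, g_uu(1)=-180, g_uu(4)=1800; g_vv(-4)=18, g_vv(2)=-18.
Saddle points occur where the two diagonal entries have opposite signs: (-1, -4), (0, 2), (1, -4), (4, 2). Count: 4.

4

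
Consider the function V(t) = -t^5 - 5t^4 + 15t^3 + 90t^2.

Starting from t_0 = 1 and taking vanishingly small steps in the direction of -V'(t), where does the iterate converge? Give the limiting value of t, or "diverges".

0

V'(t) = -5t(t - 3)(t + 3)(t + 4), so V'(1) = 200.
Gradient descent moves in the -V' direction, i.e. t is decreasing.
The nearest critical point in that direction is t = 0, where V'' = 180 > 0 (a local minimum). The iterate converges there.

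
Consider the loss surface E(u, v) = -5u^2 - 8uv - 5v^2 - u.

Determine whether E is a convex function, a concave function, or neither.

E is quadratic, so its Hessian is the constant matrix H = [[-10, -8], [-8, -10]].
det(H) = 36, tr(H) = -20.
det(H) > 0 and tr(H) < 0, so H is negative definite everywhere: concave.

concave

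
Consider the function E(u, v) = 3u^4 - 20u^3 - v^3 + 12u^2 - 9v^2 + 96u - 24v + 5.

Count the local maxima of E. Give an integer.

1

E separates as a function of u plus a function of v, so ∇E=0 decouples.
∂E/∂u = 12(u - 4)(u - 2)(u + 1) = 0 at u ∈ {-1, 2, 4}; ∂E/∂v = -3(v + 2)(v + 4) = 0 at v ∈ {-4, -2}.
The Hessian is diagonal: diag(E_uu, E_vv). Second derivatives: E_uu(-1)=180, E_uu(2)=-72, E_uu(4)=120; E_vv(-4)=6, E_vv(-2)=-6.
Local maxima occur where both diagonal entries negative: (2, -2). Count: 1.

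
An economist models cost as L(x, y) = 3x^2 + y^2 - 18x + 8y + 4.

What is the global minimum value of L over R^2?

-39

L(x,y) separates as P(x) + Q(y) + 4, so its minimum is min P + min Q + 4.
P'(x) = 6x - 18 vanishes at x ∈ {3}; Q'(y) = 2y + 8 vanishes at y ∈ {-4}.
Local minima of P (where P''>0): P(3)=-27. Local minima of Q: Q(-4)=-16.
So the global minimum of L is P(3) + Q(-4) + 4 = -27 − 16 + 4 = -39, attained at (3, -4).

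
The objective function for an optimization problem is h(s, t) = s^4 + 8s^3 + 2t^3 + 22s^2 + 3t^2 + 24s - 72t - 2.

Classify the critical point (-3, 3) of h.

The mixed partial ∂²h/∂s∂t is 0, so the Hessian at any point is diag(h_ss, h_tt) = diag(4(3s^2 + 12s + 11), 6(2t + 1)).
At (-3, 3): H = diag(8, 42).
Both eigenvalues are positive, so H is positive definite: a local minimum.

local minimum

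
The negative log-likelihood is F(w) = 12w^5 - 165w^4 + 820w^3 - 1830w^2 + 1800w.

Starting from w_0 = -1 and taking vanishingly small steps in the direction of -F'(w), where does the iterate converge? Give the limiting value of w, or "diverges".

diverges

F'(w) = 60(w - 5)(w - 3)(w - 2)(w - 1), so F'(-1) = 8640.
Gradient descent moves in the -F' direction, i.e. w is decreasing.
There is no critical point below w=-1, and F' keeps the same sign, so the iterate runs off to −∞.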